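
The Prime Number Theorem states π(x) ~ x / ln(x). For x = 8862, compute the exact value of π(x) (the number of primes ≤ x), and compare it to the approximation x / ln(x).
π(8862) = 1104;  x/ln(x) ≈ 974.97;  relative error ≈ 11.69%.

Directly count primes up to 8862: π(8862) = 1104. The PNT approximation gives 8862/ln(8862) ≈ 8862/9.08953 ≈ 974.97. Relative error (π(x) − x/ln(x)) / π(x) ≈ 11.69%; the approximation is known to undercount slightly (Li(x) is a better estimate).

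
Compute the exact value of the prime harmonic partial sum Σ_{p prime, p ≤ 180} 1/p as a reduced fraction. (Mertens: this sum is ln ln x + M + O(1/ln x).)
Σ 1/p = 57342808417705079663327936281722405984299104369358607649920332497341973/29819592777931214269172453467810429868925511217482600306406141434158090

π(180) = 41, so the primes ≤ 180 are [2, 3, 5, 7, 11, 13, 17, 19, 23, 29, 31, 37, 41, 43, 47, 53, 59, 61, 67, 71, 73, 79, 83, 89, 97, 101, 103, 107, 109, 113, 127, 131, 137, 139, 149, 151, 157, 163, 167, 173, 179]. Summing 1/p over these primes: 57342808417705079663327936281722405984299104369358607649920332497341973/29819592777931214269172453467810429868925511217482600306406141434158090 ≈ 1.9230. Mertens estimate ln ln(180) + 0.2615 ≈ 1.9088.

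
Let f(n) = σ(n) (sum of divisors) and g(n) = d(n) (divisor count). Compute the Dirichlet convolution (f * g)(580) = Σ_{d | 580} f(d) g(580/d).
(σ * d)(580) = 4096

Divisors of 580: [1, 2, 4, 5, 10, 20, 29, 58, 116, 145, 290, 580]. For each d | 580:
  d = 1: σ(1) · d(580/1) = 1 · 12 = 12
  d = 2: σ(2) · d(580/2) = 3 · 8 = 24
  d = 4: σ(4) · d(580/4) = 7 · 4 = 28
  d = 5: σ(5) · d(580/5) = 6 · 6 = 36
  d = 10: σ(10) · d(580/10) = 18 · 4 = 72
  d = 20: σ(20) · d(580/20) = 42 · 2 = 84
  d = 29: σ(29) · d(580/29) = 30 · 6 = 180
  d = 58: σ(58) · d(580/58) = 90 · 4 = 360
  d = 116: σ(116) · d(580/116) = 210 · 2 = 420
  d = 145: σ(145) · d(580/145) = 180 · 3 = 540
  d = 290: σ(290) · d(580/290) = 540 · 2 = 1080
  d = 580: σ(580) · d(580/580) = 1260 · 1 = 1260
Summing: (σ * d)(580) = 12 + 24 + 28 + 36 + 72 + 84 + 180 + 360 + 420 + 540 + 1080 + 1260 = 4096.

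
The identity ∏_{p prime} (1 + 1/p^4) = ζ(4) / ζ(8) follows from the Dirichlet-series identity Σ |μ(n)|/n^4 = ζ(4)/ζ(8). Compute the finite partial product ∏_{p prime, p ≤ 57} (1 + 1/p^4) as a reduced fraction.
∏ = 22191296873353842710281222970410269196792920578371108176528669216114688/20586999778381633591344384332656221508370849439367985929948634732675625

The primes p ≤ 57 are [2, 3, 5, 7, 11, 13, 17, 19, 23, 29, 31, 37, 41, 43, 47, 53]. For each, (1 + 1/p^4) = (p^4 + 1)/p^4. Multiplying these fractions over p ∈ [2, 3, 5, 7, 11, 13, 17, 19, 23, 29, 31, 37, 41, 43, 47, 53] gives 22191296873353842710281222970410269196792920578371108176528669216114688/20586999778381633591344384332656221508370849439367985929948634732675625. (In the limit P → ∞ this tends to ζ(4)/ζ(8).)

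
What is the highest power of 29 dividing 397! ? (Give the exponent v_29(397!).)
v_29(397!) = 13

Legendre's formula: v_p(n!) = Σ_{k ≥ 1} ⌊n / p^k⌋. For p = 29, n = 397, the terms are:
  ⌊397/29^1⌋ = ⌊397/29⌋ = 13
(the next term ⌊397/29^2⌋ = 0, terminating the sum). Summing: v_29(397!) = 13 = 13.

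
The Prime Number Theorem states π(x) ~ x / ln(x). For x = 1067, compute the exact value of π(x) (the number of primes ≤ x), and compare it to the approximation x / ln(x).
π(1067) = 179;  x/ln(x) ≈ 153.03;  relative error ≈ 14.51%.

Directly count primes up to 1067: π(1067) = 179. The PNT approximation gives 1067/ln(1067) ≈ 1067/6.97261 ≈ 153.03. Relative error (π(x) − x/ln(x)) / π(x) ≈ 14.51%; the approximation is known to undercount slightly (Li(x) is a better estimate).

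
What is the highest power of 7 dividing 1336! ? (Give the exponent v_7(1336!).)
v_7(1336!) = 220

Legendre's formula: v_p(n!) = Σ_{k ≥ 1} ⌊n / p^k⌋. For p = 7, n = 1336, the terms are:
  ⌊1336/7^1⌋ = ⌊1336/7⌋ = 190
  ⌊1336/7^2⌋ = ⌊1336/49⌋ = 27
  ⌊1336/7^3⌋ = ⌊1336/343⌋ = 3
(the next term ⌊1336/7^4⌋ = 0, terminating the sum). Summing: v_7(1336!) = 190 + 27 + 3 = 220.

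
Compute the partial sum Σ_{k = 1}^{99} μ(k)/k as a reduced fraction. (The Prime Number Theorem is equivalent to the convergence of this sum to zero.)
Σ μ(k)/k = 11962644395524974654034383169459538/384261327324253070792183691221959345

Values of μ(k) for 1 ≤ k ≤ 99: μ(1) = 1, μ(2) = -1, μ(3) = -1, μ(5) = -1, μ(6) = 1, μ(7) = -1, μ(10) = 1, μ(11) = -1, μ(13) = -1, μ(14) = 1, μ(15) = 1, μ(17) = -1, μ(19) = -1, μ(21) = 1, μ(22) = 1, μ(23) = -1, μ(26) = 1, μ(29) = -1, μ(30) = -1, μ(31) = -1, μ(33) = 1, μ(34) = 1, μ(35) = 1, μ(37) = -1, μ(38) = 1, μ(39) = 1, μ(41) = -1, μ(42) = -1, μ(43) = -1, μ(46) = 1, μ(47) = -1, μ(51) = 1, μ(53) = -1, μ(55) = 1, μ(57) = 1, μ(58) = 1, μ(59) = -1, μ(61) = -1, μ(62) = 1, μ(65) = 1, μ(66) = -1, μ(67) = -1, μ(69) = 1, μ(70) = -1, μ(71) = -1, μ(73) = -1, μ(74) = 1, μ(77) = 1, μ(78) = -1, μ(79) = -1, μ(82) = 1, μ(83) = -1, μ(85) = 1, μ(86) = 1, μ(87) = 1, μ(89) = -1, μ(91) = 1, μ(93) = 1, μ(94) = 1, μ(95) = 1, μ(97) = -1, with μ = 0 on non-squarefree integers. Summing μ(k)/k for k where μ(k) ≠ 0 gives 11962644395524974654034383169459538/384261327324253070792183691221959345 ≈ 0.0311. (PNT ⟺ this sum → 0 as n → ∞.)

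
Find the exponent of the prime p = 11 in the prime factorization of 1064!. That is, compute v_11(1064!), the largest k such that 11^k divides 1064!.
v_11(1064!) = 104

Legendre's formula: v_p(n!) = Σ_{k ≥ 1} ⌊n / p^k⌋. For p = 11, n = 1064, the terms are:
  ⌊1064/11^1⌋ = ⌊1064/11⌋ = 96
  ⌊1064/11^2⌋ = ⌊1064/121⌋ = 8
(the next term ⌊1064/11^3⌋ = 0, terminating the sum). Summing: v_11(1064!) = 96 + 8 = 104.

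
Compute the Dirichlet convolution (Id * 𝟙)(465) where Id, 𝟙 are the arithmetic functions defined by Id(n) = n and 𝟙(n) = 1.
(Id * 𝟙)(465) = 768

Divisors of 465: [1, 3, 5, 15, 31, 93, 155, 465]. For each d | 465:
  d = 1: Id(1) · 𝟙(465/1) = 1 · 1 = 1
  d = 3: Id(3) · 𝟙(465/3) = 3 · 1 = 3
  d = 5: Id(5) · 𝟙(465/5) = 5 · 1 = 5
  d = 15: Id(15) · 𝟙(465/15) = 15 · 1 = 15
  d = 31: Id(31) · 𝟙(465/31) = 31 · 1 = 31
  d = 93: Id(93) · 𝟙(465/93) = 93 · 1 = 93
  d = 155: Id(155) · 𝟙(465/155) = 155 · 1 = 155
  d = 465: Id(465) · 𝟙(465/465) = 465 · 1 = 465
Summing: (Id * 𝟙)(465) = 1 + 3 + 5 + 15 + 31 + 93 + 155 + 465 = 768.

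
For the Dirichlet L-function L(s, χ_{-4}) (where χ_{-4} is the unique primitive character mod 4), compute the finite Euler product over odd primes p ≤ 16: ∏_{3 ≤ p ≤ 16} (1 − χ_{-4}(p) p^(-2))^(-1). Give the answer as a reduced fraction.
∏ = 143143/156160

The odd primes p ≤ 16 are [3, 5, 7, 11, 13]. For each, χ(p) = 1 if p ≡ 1 mod 4, χ(p) = −1 if p ≡ 3 mod 4. Taking (1 − χ(p)/p^2)^(-1) = p^2/(p^2 − χ(p)): (1 − (-1)/3^2)^(-1) · (1 − (1)/5^2)^(-1) · (1 − (-1)/7^2)^(-1) · (1 − (-1)/11^2)^(-1) · (1 − (1)/13^2)^(-1) = 143143/156160.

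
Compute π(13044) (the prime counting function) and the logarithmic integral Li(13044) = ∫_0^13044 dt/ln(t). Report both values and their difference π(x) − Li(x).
π(13044) = 1554;  Li(13044) ≈ 1571.75;  π(x) − Li(x) ≈ -17.75.

Direct count of primes ≤ 13044 gives π(13044) = 1554. Numerical evaluation of the logarithmic integral gives Li(13044) ≈ 1571.75. The difference π(x) − Li(x) ≈ -17.75 is typically negative for small/moderate x (Li(x) overestimates), though Littlewood's theorem shows this sign changes infinitely often.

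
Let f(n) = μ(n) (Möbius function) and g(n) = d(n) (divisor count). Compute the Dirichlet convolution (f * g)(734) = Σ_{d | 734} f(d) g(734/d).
(μ * d)(734) = 1

Divisors of 734: [1, 2, 367, 734]. For each d | 734:
  d = 1: μ(1) · d(734/1) = 1 · 4 = 4
  d = 2: μ(2) · d(734/2) = -1 · 2 = -2
  d = 367: μ(367) · d(734/367) = -1 · 2 = -2
  d = 734: μ(734) · d(734/734) = 1 · 1 = 1
Summing: (μ * d)(734) = 4 + -2 + -2 + 1 = 1.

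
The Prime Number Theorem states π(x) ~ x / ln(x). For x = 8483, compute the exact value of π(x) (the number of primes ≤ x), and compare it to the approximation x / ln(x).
π(8483) = 1059;  x/ln(x) ≈ 937.78;  relative error ≈ 11.45%.

Directly count primes up to 8483: π(8483) = 1059. The PNT approximation gives 8483/ln(8483) ≈ 8483/9.04582 ≈ 937.78. Relative error (π(x) − x/ln(x)) / π(x) ≈ 11.45%; the approximation is known to undercount slightly (Li(x) is a better estimate).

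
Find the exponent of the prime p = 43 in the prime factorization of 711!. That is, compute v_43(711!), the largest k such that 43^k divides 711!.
v_43(711!) = 16

Legendre's formula: v_p(n!) = Σ_{k ≥ 1} ⌊n / p^k⌋. For p = 43, n = 711, the terms are:
  ⌊711/43^1⌋ = ⌊711/43⌋ = 16
(the next term ⌊711/43^2⌋ = 0, terminating the sum). Summing: v_43(711!) = 16 = 16.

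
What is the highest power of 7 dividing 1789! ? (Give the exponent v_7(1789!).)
v_7(1789!) = 296

Legendre's formula: v_p(n!) = Σ_{k ≥ 1} ⌊n / p^k⌋. For p = 7, n = 1789, the terms are:
  ⌊1789/7^1⌋ = ⌊1789/7⌋ = 255
  ⌊1789/7^2⌋ = ⌊1789/49⌋ = 36
  ⌊1789/7^3⌋ = ⌊1789/343⌋ = 5
(the next term ⌊1789/7^4⌋ = 0, terminating the sum). Summing: v_7(1789!) = 255 + 36 + 5 = 296.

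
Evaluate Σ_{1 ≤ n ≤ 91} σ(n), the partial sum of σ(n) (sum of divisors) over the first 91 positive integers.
Σ_{n ≤ 91} σ(n) = 6845

Compute σ(n) for each 1 ≤ n ≤ 91: σ(1) = 1, σ(2) = 3, σ(3) = 4, σ(4) = 7, σ(5) = 6, σ(6) = 12, σ(7) = 8, σ(8) = 15, σ(9) = 13, σ(10) = 18, σ(11) = 12, σ(12) = 28, σ(13) = 14, σ(14) = 24, σ(15) = 24, σ(16) = 31, σ(17) = 18, σ(18) = 39, σ(19) = 20, σ(20) = 42, σ(21) = 32, σ(22) = 36, σ(23) = 24, σ(24) = 60, σ(25) = 31, σ(26) = 42, σ(27) = 40, σ(28) = 56, σ(29) = 30, σ(30) = 72, σ(31) = 32, σ(32) = 63, σ(33) = 48, σ(34) = 54, σ(35) = 48, σ(36) = 91, σ(37) = 38, σ(38) = 60, σ(39) = 56, σ(40) = 90, σ(41) = 42, σ(42) = 96, σ(43) = 44, σ(44) = 84, σ(45) = 78, σ(46) = 72, σ(47) = 48, σ(48) = 124, σ(49) = 57, σ(50) = 93, σ(51) = 72, σ(52) = 98, σ(53) = 54, σ(54) = 120, σ(55) = 72, σ(56) = 120, σ(57) = 80, σ(58) = 90, σ(59) = 60, σ(60) = 168, σ(61) = 62, σ(62) = 96, σ(63) = 104, σ(64) = 127, σ(65) = 84, σ(66) = 144, σ(67) = 68, σ(68) = 126, σ(69) = 96, σ(70) = 144, σ(71) = 72, σ(72) = 195, σ(73) = 74, σ(74) = 114, σ(75) = 124, σ(76) = 140, σ(77) = 96, σ(78) = 168, σ(79) = 80, σ(80) = 186, σ(81) = 121, σ(82) = 126, σ(83) = 84, σ(84) = 224, σ(85) = 108, σ(86) = 132, σ(87) = 120, σ(88) = 180, σ(89) = 90, σ(90) = 234, σ(91) = 112. Summing all 91 values: 6845. (Average order: Σ_{n ≤ x} σ(n) ~ (π²/12) x². For x = 91, (π²/12)·91² ≈ 6810.85.)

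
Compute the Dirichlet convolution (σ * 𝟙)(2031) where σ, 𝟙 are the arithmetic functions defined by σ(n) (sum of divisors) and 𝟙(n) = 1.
(σ * 𝟙)(2031) = 3395

Divisors of 2031: [1, 3, 677, 2031]. For each d | 2031:
  d = 1: σ(1) · 𝟙(2031/1) = 1 · 1 = 1
  d = 3: σ(3) · 𝟙(2031/3) = 4 · 1 = 4
  d = 677: σ(677) · 𝟙(2031/677) = 678 · 1 = 678
  d = 2031: σ(2031) · 𝟙(2031/2031) = 2712 · 1 = 2712
Summing: (σ * 𝟙)(2031) = 1 + 4 + 678 + 2712 = 3395.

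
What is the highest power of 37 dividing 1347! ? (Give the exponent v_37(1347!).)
v_37(1347!) = 36

Legendre's formula: v_p(n!) = Σ_{k ≥ 1} ⌊n / p^k⌋. For p = 37, n = 1347, the terms are:
  ⌊1347/37^1⌋ = ⌊1347/37⌋ = 36
(the next term ⌊1347/37^2⌋ = 0, terminating the sum). Summing: v_37(1347!) = 36 = 36.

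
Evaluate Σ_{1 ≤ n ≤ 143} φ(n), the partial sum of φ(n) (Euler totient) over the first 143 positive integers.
Σ_{n ≤ 143} φ(n) = 6282

Compute φ(n) for each 1 ≤ n ≤ 143: φ(1) = 1, φ(2) = 1, φ(3) = 2, φ(4) = 2, φ(5) = 4, φ(6) = 2, φ(7) = 6, φ(8) = 4, φ(9) = 6, φ(10) = 4, φ(11) = 10, φ(12) = 4, φ(13) = 12, φ(14) = 6, φ(15) = 8, φ(16) = 8, φ(17) = 16, φ(18) = 6, φ(19) = 18, φ(20) = 8, φ(21) = 12, φ(22) = 10, φ(23) = 22, φ(24) = 8, φ(25) = 20, φ(26) = 12, φ(27) = 18, φ(28) = 12, φ(29) = 28, φ(30) = 8, φ(31) = 30, φ(32) = 16, φ(33) = 20, φ(34) = 16, φ(35) = 24, φ(36) = 12, φ(37) = 36, φ(38) = 18, φ(39) = 24, φ(40) = 16, φ(41) = 40, φ(42) = 12, φ(43) = 42, φ(44) = 20, φ(45) = 24, φ(46) = 22, φ(47) = 46, φ(48) = 16, φ(49) = 42, φ(50) = 20, φ(51) = 32, φ(52) = 24, φ(53) = 52, φ(54) = 18, φ(55) = 40, φ(56) = 24, φ(57) = 36, φ(58) = 28, φ(59) = 58, φ(60) = 16, φ(61) = 60, φ(62) = 30, φ(63) = 36, φ(64) = 32, φ(65) = 48, φ(66) = 20, φ(67) = 66, φ(68) = 32, φ(69) = 44, φ(70) = 24, φ(71) = 70, φ(72) = 24, φ(73) = 72, φ(74) = 36, φ(75) = 40, φ(76) = 36, φ(77) = 60, φ(78) = 24, φ(79) = 78, φ(80) = 32, φ(81) = 54, φ(82) = 40, φ(83) = 82, φ(84) = 24, φ(85) = 64, φ(86) = 42, φ(87) = 56, φ(88) = 40, φ(89) = 88, φ(90) = 24, φ(91) = 72, φ(92) = 44, φ(93) = 60, φ(94) = 46, φ(95) = 72, φ(96) = 32, φ(97) = 96, φ(98) = 42, φ(99) = 60, φ(100) = 40, φ(101) = 100, φ(102) = 32, φ(103) = 102, φ(104) = 48, φ(105) = 48, φ(106) = 52, φ(107) = 106, φ(108) = 36, φ(109) = 108, φ(110) = 40, φ(111) = 72, φ(112) = 48, φ(113) = 112, φ(114) = 36, φ(115) = 88, φ(116) = 56, φ(117) = 72, φ(118) = 58, φ(119) = 96, φ(120) = 32, φ(121) = 110, φ(122) = 60, φ(123) = 80, φ(124) = 60, φ(125) = 100, φ(126) = 36, φ(127) = 126, φ(128) = 64, φ(129) = 84, φ(130) = 48, φ(131) = 130, φ(132) = 40, φ(133) = 108, φ(134) = 66, φ(135) = 72, φ(136) = 64, φ(137) = 136, φ(138) = 44, φ(139) = 138, φ(140) = 48, φ(141) = 92, φ(142) = 70, φ(143) = 120. Summing all 143 values: 6282. (Average order: Σ_{n ≤ x} φ(n) ~ (3/π²) x². For x = 143, (3/π²)·143² ≈ 6215.75.)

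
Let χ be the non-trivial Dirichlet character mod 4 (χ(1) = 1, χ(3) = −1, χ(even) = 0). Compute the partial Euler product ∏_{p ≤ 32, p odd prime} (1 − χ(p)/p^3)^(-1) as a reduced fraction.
∏ = 16829566118167783909225/17369167366519535960064

The odd primes p ≤ 32 are [3, 5, 7, 11, 13, 17, 19, 23, 29, 31]. For each, χ(p) = 1 if p ≡ 1 mod 4, χ(p) = −1 if p ≡ 3 mod 4. Taking (1 − χ(p)/p^3)^(-1) = p^3/(p^3 − χ(p)): (1 − (-1)/3^3)^(-1) · (1 − (1)/5^3)^(-1) · (1 − (-1)/7^3)^(-1) · (1 − (-1)/11^3)^(-1) · (1 − (1)/13^3)^(-1) · (1 − (1)/17^3)^(-1) · (1 − (-1)/19^3)^(-1) · (1 − (-1)/23^3)^(-1) · (1 − (1)/29^3)^(-1) · (1 − (-1)/31^3)^(-1) = 16829566118167783909225/17369167366519535960064.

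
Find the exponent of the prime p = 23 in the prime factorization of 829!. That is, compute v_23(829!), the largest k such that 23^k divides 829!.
v_23(829!) = 37

Legendre's formula: v_p(n!) = Σ_{k ≥ 1} ⌊n / p^k⌋. For p = 23, n = 829, the terms are:
  ⌊829/23^1⌋ = ⌊829/23⌋ = 36
  ⌊829/23^2⌋ = ⌊829/529⌋ = 1
(the next term ⌊829/23^3⌋ = 0, terminating the sum). Summing: v_23(829!) = 36 + 1 = 37.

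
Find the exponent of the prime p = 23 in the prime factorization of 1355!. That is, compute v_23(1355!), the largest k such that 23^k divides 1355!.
v_23(1355!) = 60

Legendre's formula: v_p(n!) = Σ_{k ≥ 1} ⌊n / p^k⌋. For p = 23, n = 1355, the terms are:
  ⌊1355/23^1⌋ = ⌊1355/23⌋ = 58
  ⌊1355/23^2⌋ = ⌊1355/529⌋ = 2
(the next term ⌊1355/23^3⌋ = 0, terminating the sum). Summing: v_23(1355!) = 58 + 2 = 60.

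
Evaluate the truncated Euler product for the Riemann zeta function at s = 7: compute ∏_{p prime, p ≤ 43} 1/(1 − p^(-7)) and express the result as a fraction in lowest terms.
∏ = 45646702807467713699372033067809267220048714619200580949120845685181752370766160993819090186875/45268741527906747399557358241617585589782139439825822687873840391576296184501153303048882388992

The primes p ≤ 43 are [2, 3, 5, 7, 11, 13, 17, 19, 23, 29, 31, 37, 41, 43]. For each prime, (1 − 1/p^7)^(-1) = p^7 / (p^7 − 1). The product is (1 − 1/2^7)^(-1), (1 − 1/3^7)^(-1), (1 − 1/5^7)^(-1), (1 − 1/7^7)^(-1), (1 − 1/11^7)^(-1), (1 − 1/13^7)^(-1), (1 − 1/17^7)^(-1), (1 − 1/19^7)^(-1), (1 − 1/23^7)^(-1), (1 − 1/29^7)^(-1), (1 − 1/31^7)^(-1), (1 − 1/37^7)^(-1), (1 − 1/41^7)^(-1), (1 − 1/43^7)^(-1) = ∏ p^7 / (p^7 − 1) = 45646702807467713699372033067809267220048714619200580949120845685181752370766160993819090186875/45268741527906747399557358241617585589782139439825822687873840391576296184501153303048882388992.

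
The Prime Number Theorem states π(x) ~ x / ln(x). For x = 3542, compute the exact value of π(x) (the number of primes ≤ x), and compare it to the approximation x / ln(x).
π(3542) = 496;  x/ln(x) ≈ 433.41;  relative error ≈ 12.62%.

Directly count primes up to 3542: π(3542) = 496. The PNT approximation gives 3542/ln(3542) ≈ 3542/8.17245 ≈ 433.41. Relative error (π(x) − x/ln(x)) / π(x) ≈ 12.62%; the approximation is known to undercount slightly (Li(x) is a better estimate).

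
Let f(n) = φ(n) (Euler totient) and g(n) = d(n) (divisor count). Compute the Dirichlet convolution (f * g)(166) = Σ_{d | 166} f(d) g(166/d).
(φ * d)(166) = 252

Divisors of 166: [1, 2, 83, 166]. For each d | 166:
  d = 1: φ(1) · d(166/1) = 1 · 4 = 4
  d = 2: φ(2) · d(166/2) = 1 · 2 = 2
  d = 83: φ(83) · d(166/83) = 82 · 2 = 164
  d = 166: φ(166) · d(166/166) = 82 · 1 = 82
Summing: (φ * d)(166) = 4 + 2 + 164 + 82 = 252.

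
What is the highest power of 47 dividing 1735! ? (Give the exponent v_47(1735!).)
v_47(1735!) = 36

Legendre's formula: v_p(n!) = Σ_{k ≥ 1} ⌊n / p^k⌋. For p = 47, n = 1735, the terms are:
  ⌊1735/47^1⌋ = ⌊1735/47⌋ = 36
(the next term ⌊1735/47^2⌋ = 0, terminating the sum). Summing: v_47(1735!) = 36 = 36.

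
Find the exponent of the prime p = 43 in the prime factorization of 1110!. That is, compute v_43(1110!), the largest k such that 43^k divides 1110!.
v_43(1110!) = 25

Legendre's formula: v_p(n!) = Σ_{k ≥ 1} ⌊n / p^k⌋. For p = 43, n = 1110, the terms are:
  ⌊1110/43^1⌋ = ⌊1110/43⌋ = 25
(the next term ⌊1110/43^2⌋ = 0, terminating the sum). Summing: v_43(1110!) = 25 = 25.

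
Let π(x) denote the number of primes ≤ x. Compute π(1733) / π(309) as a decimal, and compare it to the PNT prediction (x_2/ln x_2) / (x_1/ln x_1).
π(1733)/π(309) = 270/63 ≈ 4.2857;  PNT prediction ≈ 4.3117.

π(309) = 63 and π(1733) = 270, so π(1733)/π(309) ≈ 4.2857. The PNT-predicted ratio is (1733/ln(1733)) / (309/ln(309)) ≈ 4.3117. The two agree to within a few percent, as expected.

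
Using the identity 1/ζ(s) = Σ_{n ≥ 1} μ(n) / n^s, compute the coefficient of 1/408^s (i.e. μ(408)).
μ(408) = 0

Factor n = 408 = 2^3 · 3 · 17. μ(n) = 0 if any exponent ≥ 2 (not squarefree); otherwise μ(n) = (−1)^{ω(n)} where ω(n) is the number of distinct prime factors. Applying: μ(408) = 0.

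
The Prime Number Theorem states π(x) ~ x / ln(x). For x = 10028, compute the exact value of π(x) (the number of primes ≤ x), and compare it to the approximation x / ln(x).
π(10028) = 1231;  x/ln(x) ≈ 1088.45;  relative error ≈ 11.58%.

Directly count primes up to 10028: π(10028) = 1231. The PNT approximation gives 10028/ln(10028) ≈ 10028/9.21314 ≈ 1088.45. Relative error (π(x) − x/ln(x)) / π(x) ≈ 11.58%; the approximation is known to undercount slightly (Li(x) is a better estimate).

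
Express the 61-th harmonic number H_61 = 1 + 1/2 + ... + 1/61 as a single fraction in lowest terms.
H_61 = 925372872575832277072279171/197044480683803711251893600

Direct summation: H_61 = 1 + 1/2 + ... + 1/61. The least common denominator is lcm(1, ..., 61) = 591133442051411133755680800; over this denominator the numerator is 591133442051411133755680800 + 295566721025705566877840400 + 197044480683803711251893600 + 147783360512852783438920200 + 118226688410282226751136160 + 98522240341901855625946800 + 84447634578773019107954400 + 73891680256426391719460100 + 65681493561267903750631200 + 59113344205141113375568080 + 53739403822855557614152800 + 49261120170950927812973400 + 45471803234723933365821600 + 42223817289386509553977200 + 39408896136760742250378720 + 36945840128213195859730050 + 34772555414788890220922400 + 32840746780633951875315600 + 31112286423758480723983200 + 29556672102570556687784040 + 28149211526257673035984800 + 26869701911427778807076400 + 25701454002235266685029600 + 24630560085475463906486700 + 23645337682056445350227232 + 22735901617361966682910800 + 21893831187089301250210400 + 21111908644693254776988600 + 20383911794876245991575200 + 19704448068380371125189360 + 19068820711335843024376800 + 18472920064106597929865025 + 17913134607618519204717600 + 17386277707394445110461200 + 16889526915754603821590880 + 16420373390316975937657800 + 15976579514903003615018400 + 15556143211879240361991600 + 15157267744907977788607200 + 14778336051285278343892020 + 14417888830522222774528800 + 14074605763128836517992400 + 13747289350032817064085600 + 13434850955713889403538200 + 13136298712253580750126240 + 12850727001117633342514800 + 12577307277689598590546400 + 12315280042737731953243350 + 12063947796967574158279200 + 11822668841028222675113616 + 11590851804929630073640800 + 11367950808680983341455400 + 11153461170781342146333600 + 10946915593544650625105200 + 10747880764571111522830560 + 10555954322346627388494300 + 10370762141252826907994400 + 10191955897438122995787600 + 10019210882227307351791200 + 9852224034190185562594680 + 9690712164777231700912800 = 2776118617727496831216837513, so H_61 = 2776118617727496831216837513/591133442051411133755680800; reducing by gcd(2776118617727496831216837513, 591133442051411133755680800) = 3 gives 925372872575832277072279171/197044480683803711251893600 ≈ 4.69626. (The PNT-adjacent estimate ln(61) + γ ≈ 4.68809 matches within O(1/n).)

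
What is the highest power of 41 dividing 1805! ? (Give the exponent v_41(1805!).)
v_41(1805!) = 45

Legendre's formula: v_p(n!) = Σ_{k ≥ 1} ⌊n / p^k⌋. For p = 41, n = 1805, the terms are:
  ⌊1805/41^1⌋ = ⌊1805/41⌋ = 44
  ⌊1805/41^2⌋ = ⌊1805/1681⌋ = 1
(the next term ⌊1805/41^3⌋ = 0, terminating the sum). Summing: v_41(1805!) = 44 + 1 = 45.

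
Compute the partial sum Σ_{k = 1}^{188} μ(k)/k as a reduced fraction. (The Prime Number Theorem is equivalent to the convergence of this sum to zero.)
Σ μ(k)/k = -27041902300620416603296223594221152327628829604011718275600551594065857/5397346292805549782720214077673687806275517530364350655459511599582614290

Values of μ(k) for 1 ≤ k ≤ 188: μ(1) = 1, μ(2) = -1, μ(3) = -1, μ(5) = -1, μ(6) = 1, μ(7) = -1, μ(10) = 1, μ(11) = -1, μ(13) = -1, μ(14) = 1, μ(15) = 1, μ(17) = -1, μ(19) = -1, μ(21) = 1, μ(22) = 1, μ(23) = -1, μ(26) = 1, μ(29) = -1, μ(30) = -1, μ(31) = -1, μ(33) = 1, μ(34) = 1, μ(35) = 1, μ(37) = -1, μ(38) = 1, μ(39) = 1, μ(41) = -1, μ(42) = -1, μ(43) = -1, μ(46) = 1, μ(47) = -1, μ(51) = 1, μ(53) = -1, μ(55) = 1, μ(57) = 1, μ(58) = 1, μ(59) = -1, μ(61) = -1, μ(62) = 1, μ(65) = 1, μ(66) = -1, μ(67) = -1, μ(69) = 1, μ(70) = -1, μ(71) = -1, μ(73) = -1, μ(74) = 1, μ(77) = 1, μ(78) = -1, μ(79) = -1, μ(82) = 1, μ(83) = -1, μ(85) = 1, μ(86) = 1, μ(87) = 1, μ(89) = -1, μ(91) = 1, μ(93) = 1, μ(94) = 1, μ(95) = 1, μ(97) = -1, μ(101) = -1, μ(102) = -1, μ(103) = -1, μ(105) = -1, μ(106) = 1, μ(107) = -1, μ(109) = -1, μ(110) = -1, μ(111) = 1, μ(113) = -1, μ(114) = -1, μ(115) = 1, μ(118) = 1, μ(119) = 1, μ(122) = 1, μ(123) = 1, μ(127) = -1, μ(129) = 1, μ(130) = -1, μ(131) = -1, μ(133) = 1, μ(134) = 1, μ(137) = -1, μ(138) = -1, μ(139) = -1, μ(141) = 1, μ(142) = 1, μ(143) = 1, μ(145) = 1, μ(146) = 1, μ(149) = -1, μ(151) = -1, μ(154) = -1, μ(155) = 1, μ(157) = -1, μ(158) = 1, μ(159) = 1, μ(161) = 1, μ(163) = -1, μ(165) = -1, μ(166) = 1, μ(167) = -1, μ(170) = -1, μ(173) = -1, μ(174) = -1, μ(177) = 1, μ(178) = 1, μ(179) = -1, μ(181) = -1, μ(182) = -1, μ(183) = 1, μ(185) = 1, μ(186) = -1, μ(187) = 1, with μ = 0 on non-squarefree integers. Summing μ(k)/k for k where μ(k) ≠ 0 gives -27041902300620416603296223594221152327628829604011718275600551594065857/5397346292805549782720214077673687806275517530364350655459511599582614290 ≈ -0.0050. (PNT ⟺ this sum → 0 as n → ∞.)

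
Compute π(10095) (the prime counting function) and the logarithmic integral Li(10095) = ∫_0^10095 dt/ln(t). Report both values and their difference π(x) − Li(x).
π(10095) = 1239;  Li(10095) ≈ 1256.45;  π(x) − Li(x) ≈ -17.45.

Direct count of primes ≤ 10095 gives π(10095) = 1239. Numerical evaluation of the logarithmic integral gives Li(10095) ≈ 1256.45. The difference π(x) − Li(x) ≈ -17.45 is typically negative for small/moderate x (Li(x) overestimates), though Littlewood's theorem shows this sign changes infinitely often.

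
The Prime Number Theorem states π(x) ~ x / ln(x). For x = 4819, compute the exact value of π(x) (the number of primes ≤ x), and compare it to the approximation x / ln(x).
π(4819) = 649;  x/ln(x) ≈ 568.26;  relative error ≈ 12.44%.

Directly count primes up to 4819: π(4819) = 649. The PNT approximation gives 4819/ln(4819) ≈ 4819/8.48032 ≈ 568.26. Relative error (π(x) − x/ln(x)) / π(x) ≈ 12.44%; the approximation is known to undercount slightly (Li(x) is a better estimate).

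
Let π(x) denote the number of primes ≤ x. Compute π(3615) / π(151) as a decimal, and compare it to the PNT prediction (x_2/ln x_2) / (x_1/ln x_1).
π(3615)/π(151) = 505/36 ≈ 14.0278;  PNT prediction ≈ 14.6610.

π(151) = 36 and π(3615) = 505, so π(3615)/π(151) ≈ 14.0278. The PNT-predicted ratio is (3615/ln(3615)) / (151/ln(151)) ≈ 14.6610. The two agree to within a few percent, as expected.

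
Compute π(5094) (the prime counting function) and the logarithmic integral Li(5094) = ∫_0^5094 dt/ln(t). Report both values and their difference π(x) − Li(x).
π(5094) = 680;  Li(5094) ≈ 695.31;  π(x) − Li(x) ≈ -15.31.

Direct count of primes ≤ 5094 gives π(5094) = 680. Numerical evaluation of the logarithmic integral gives Li(5094) ≈ 695.31. The difference π(x) − Li(x) ≈ -15.31 is typically negative for small/moderate x (Li(x) overestimates), though Littlewood's theorem shows this sign changes infinitely often.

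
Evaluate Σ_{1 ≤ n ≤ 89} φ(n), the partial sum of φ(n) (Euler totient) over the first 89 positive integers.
Σ_{n ≤ 89} φ(n) = 2456

Compute φ(n) for each 1 ≤ n ≤ 89: φ(1) = 1, φ(2) = 1, φ(3) = 2, φ(4) = 2, φ(5) = 4, φ(6) = 2, φ(7) = 6, φ(8) = 4, φ(9) = 6, φ(10) = 4, φ(11) = 10, φ(12) = 4, φ(13) = 12, φ(14) = 6, φ(15) = 8, φ(16) = 8, φ(17) = 16, φ(18) = 6, φ(19) = 18, φ(20) = 8, φ(21) = 12, φ(22) = 10, φ(23) = 22, φ(24) = 8, φ(25) = 20, φ(26) = 12, φ(27) = 18, φ(28) = 12, φ(29) = 28, φ(30) = 8, φ(31) = 30, φ(32) = 16, φ(33) = 20, φ(34) = 16, φ(35) = 24, φ(36) = 12, φ(37) = 36, φ(38) = 18, φ(39) = 24, φ(40) = 16, φ(41) = 40, φ(42) = 12, φ(43) = 42, φ(44) = 20, φ(45) = 24, φ(46) = 22, φ(47) = 46, φ(48) = 16, φ(49) = 42, φ(50) = 20, φ(51) = 32, φ(52) = 24, φ(53) = 52, φ(54) = 18, φ(55) = 40, φ(56) = 24, φ(57) = 36, φ(58) = 28, φ(59) = 58, φ(60) = 16, φ(61) = 60, φ(62) = 30, φ(63) = 36, φ(64) = 32, φ(65) = 48, φ(66) = 20, φ(67) = 66, φ(68) = 32, φ(69) = 44, φ(70) = 24, φ(71) = 70, φ(72) = 24, φ(73) = 72, φ(74) = 36, φ(75) = 40, φ(76) = 36, φ(77) = 60, φ(78) = 24, φ(79) = 78, φ(80) = 32, φ(81) = 54, φ(82) = 40, φ(83) = 82, φ(84) = 24, φ(85) = 64, φ(86) = 42, φ(87) = 56, φ(88) = 40, φ(89) = 88. Summing all 89 values: 2456. (Average order: Σ_{n ≤ x} φ(n) ~ (3/π²) x². For x = 89, (3/π²)·89² ≈ 2407.70.)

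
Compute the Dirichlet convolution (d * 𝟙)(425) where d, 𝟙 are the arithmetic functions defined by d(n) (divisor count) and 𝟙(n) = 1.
(d * 𝟙)(425) = 18

Divisors of 425: [1, 5, 17, 25, 85, 425]. For each d | 425:
  d = 1: d(1) · 𝟙(425/1) = 1 · 1 = 1
  d = 5: d(5) · 𝟙(425/5) = 2 · 1 = 2
  d = 17: d(17) · 𝟙(425/17) = 2 · 1 = 2
  d = 25: d(25) · 𝟙(425/25) = 3 · 1 = 3
  d = 85: d(85) · 𝟙(425/85) = 4 · 1 = 4
  d = 425: d(425) · 𝟙(425/425) = 6 · 1 = 6
Summing: (d * 𝟙)(425) = 1 + 2 + 2 + 3 + 4 + 6 = 18.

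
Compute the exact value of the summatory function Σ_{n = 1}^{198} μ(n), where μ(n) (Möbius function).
Σ_{n ≤ 198} μ(n) = -7

Compute μ(n) for each 1 ≤ n ≤ 198: μ(1) = 1, μ(2) = -1, μ(3) = -1, μ(4) = 0, μ(5) = -1, μ(6) = 1, μ(7) = -1, μ(8) = 0, μ(9) = 0, μ(10) = 1, μ(11) = -1, μ(12) = 0, μ(13) = -1, μ(14) = 1, μ(15) = 1, μ(16) = 0, μ(17) = -1, μ(18) = 0, μ(19) = -1, μ(20) = 0, μ(21) = 1, μ(22) = 1, μ(23) = -1, μ(24) = 0, μ(25) = 0, μ(26) = 1, μ(27) = 0, μ(28) = 0, μ(29) = -1, μ(30) = -1, μ(31) = -1, μ(32) = 0, μ(33) = 1, μ(34) = 1, μ(35) = 1, μ(36) = 0, μ(37) = -1, μ(38) = 1, μ(39) = 1, μ(40) = 0, μ(41) = -1, μ(42) = -1, μ(43) = -1, μ(44) = 0, μ(45) = 0, μ(46) = 1, μ(47) = -1, μ(48) = 0, μ(49) = 0, μ(50) = 0, μ(51) = 1, μ(52) = 0, μ(53) = -1, μ(54) = 0, μ(55) = 1, μ(56) = 0, μ(57) = 1, μ(58) = 1, μ(59) = -1, μ(60) = 0, μ(61) = -1, μ(62) = 1, μ(63) = 0, μ(64) = 0, μ(65) = 1, μ(66) = -1, μ(67) = -1, μ(68) = 0, μ(69) = 1, μ(70) = -1, μ(71) = -1, μ(72) = 0, μ(73) = -1, μ(74) = 1, μ(75) = 0, μ(76) = 0, μ(77) = 1, μ(78) = -1, μ(79) = -1, μ(80) = 0, μ(81) = 0, μ(82) = 1, μ(83) = -1, μ(84) = 0, μ(85) = 1, μ(86) = 1, μ(87) = 1, μ(88) = 0, μ(89) = -1, μ(90) = 0, μ(91) = 1, μ(92) = 0, μ(93) = 1, μ(94) = 1, μ(95) = 1, μ(96) = 0, μ(97) = -1, μ(98) = 0, μ(99) = 0, μ(100) = 0, μ(101) = -1, μ(102) = -1, μ(103) = -1, μ(104) = 0, μ(105) = -1, μ(106) = 1, μ(107) = -1, μ(108) = 0, μ(109) = -1, μ(110) = -1, μ(111) = 1, μ(112) = 0, μ(113) = -1, μ(114) = -1, μ(115) = 1, μ(116) = 0, μ(117) = 0, μ(118) = 1, μ(119) = 1, μ(120) = 0, μ(121) = 0, μ(122) = 1, μ(123) = 1, μ(124) = 0, μ(125) = 0, μ(126) = 0, μ(127) = -1, μ(128) = 0, μ(129) = 1, μ(130) = -1, μ(131) = -1, μ(132) = 0, μ(133) = 1, μ(134) = 1, μ(135) = 0, μ(136) = 0, μ(137) = -1, μ(138) = -1, μ(139) = -1, μ(140) = 0, μ(141) = 1, μ(142) = 1, μ(143) = 1, μ(144) = 0, μ(145) = 1, μ(146) = 1, μ(147) = 0, μ(148) = 0, μ(149) = -1, μ(150) = 0, μ(151) = -1, μ(152) = 0, μ(153) = 0, μ(154) = -1, μ(155) = 1, μ(156) = 0, μ(157) = -1, μ(158) = 1, μ(159) = 1, μ(160) = 0, μ(161) = 1, μ(162) = 0, μ(163) = -1, μ(164) = 0, μ(165) = -1, μ(166) = 1, μ(167) = -1, μ(168) = 0, μ(169) = 0, μ(170) = -1, μ(171) = 0, μ(172) = 0, μ(173) = -1, μ(174) = -1, μ(175) = 0, μ(176) = 0, μ(177) = 1, μ(178) = 1, μ(179) = -1, μ(180) = 0, μ(181) = -1, μ(182) = -1, μ(183) = 1, μ(184) = 0, μ(185) = 1, μ(186) = -1, μ(187) = 1, μ(188) = 0, μ(189) = 0, μ(190) = -1, μ(191) = -1, μ(192) = 0, μ(193) = -1, μ(194) = 1, μ(195) = -1, μ(196) = 0, μ(197) = -1, μ(198) = 0. Summing all 198 values: -7. (Mertens function M(x) = Σ_{n ≤ x} μ(n); on average M(x) should be small (PNT ⟺ M(x) = o(x)).)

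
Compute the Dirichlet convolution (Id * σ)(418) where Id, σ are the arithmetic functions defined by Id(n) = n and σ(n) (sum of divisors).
(Id * σ)(418) = 4485

Divisors of 418: [1, 2, 11, 19, 22, 38, 209, 418]. For each d | 418:
  d = 1: Id(1) · σ(418/1) = 1 · 720 = 720
  d = 2: Id(2) · σ(418/2) = 2 · 240 = 480
  d = 11: Id(11) · σ(418/11) = 11 · 60 = 660
  d = 19: Id(19) · σ(418/19) = 19 · 36 = 684
  d = 22: Id(22) · σ(418/22) = 22 · 20 = 440
  d = 38: Id(38) · σ(418/38) = 38 · 12 = 456
  d = 209: Id(209) · σ(418/209) = 209 · 3 = 627
  d = 418: Id(418) · σ(418/418) = 418 · 1 = 418
Summing: (Id * σ)(418) = 720 + 480 + 660 + 684 + 440 + 456 + 627 + 418 = 4485.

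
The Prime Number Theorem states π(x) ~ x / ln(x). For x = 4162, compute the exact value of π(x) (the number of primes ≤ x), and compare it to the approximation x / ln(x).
π(4162) = 573;  x/ln(x) ≈ 499.41;  relative error ≈ 12.84%.

Directly count primes up to 4162: π(4162) = 573. The PNT approximation gives 4162/ln(4162) ≈ 4162/8.33375 ≈ 499.41. Relative error (π(x) − x/ln(x)) / π(x) ≈ 12.84%; the approximation is known to undercount slightly (Li(x) is a better estimate).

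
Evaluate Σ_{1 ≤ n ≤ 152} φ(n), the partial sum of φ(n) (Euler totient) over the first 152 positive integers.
Σ_{n ≤ 152} φ(n) = 7080

Compute φ(n) for each 1 ≤ n ≤ 152: φ(1) = 1, φ(2) = 1, φ(3) = 2, φ(4) = 2, φ(5) = 4, φ(6) = 2, φ(7) = 6, φ(8) = 4, φ(9) = 6, φ(10) = 4, φ(11) = 10, φ(12) = 4, φ(13) = 12, φ(14) = 6, φ(15) = 8, φ(16) = 8, φ(17) = 16, φ(18) = 6, φ(19) = 18, φ(20) = 8, φ(21) = 12, φ(22) = 10, φ(23) = 22, φ(24) = 8, φ(25) = 20, φ(26) = 12, φ(27) = 18, φ(28) = 12, φ(29) = 28, φ(30) = 8, φ(31) = 30, φ(32) = 16, φ(33) = 20, φ(34) = 16, φ(35) = 24, φ(36) = 12, φ(37) = 36, φ(38) = 18, φ(39) = 24, φ(40) = 16, φ(41) = 40, φ(42) = 12, φ(43) = 42, φ(44) = 20, φ(45) = 24, φ(46) = 22, φ(47) = 46, φ(48) = 16, φ(49) = 42, φ(50) = 20, φ(51) = 32, φ(52) = 24, φ(53) = 52, φ(54) = 18, φ(55) = 40, φ(56) = 24, φ(57) = 36, φ(58) = 28, φ(59) = 58, φ(60) = 16, φ(61) = 60, φ(62) = 30, φ(63) = 36, φ(64) = 32, φ(65) = 48, φ(66) = 20, φ(67) = 66, φ(68) = 32, φ(69) = 44, φ(70) = 24, φ(71) = 70, φ(72) = 24, φ(73) = 72, φ(74) = 36, φ(75) = 40, φ(76) = 36, φ(77) = 60, φ(78) = 24, φ(79) = 78, φ(80) = 32, φ(81) = 54, φ(82) = 40, φ(83) = 82, φ(84) = 24, φ(85) = 64, φ(86) = 42, φ(87) = 56, φ(88) = 40, φ(89) = 88, φ(90) = 24, φ(91) = 72, φ(92) = 44, φ(93) = 60, φ(94) = 46, φ(95) = 72, φ(96) = 32, φ(97) = 96, φ(98) = 42, φ(99) = 60, φ(100) = 40, φ(101) = 100, φ(102) = 32, φ(103) = 102, φ(104) = 48, φ(105) = 48, φ(106) = 52, φ(107) = 106, φ(108) = 36, φ(109) = 108, φ(110) = 40, φ(111) = 72, φ(112) = 48, φ(113) = 112, φ(114) = 36, φ(115) = 88, φ(116) = 56, φ(117) = 72, φ(118) = 58, φ(119) = 96, φ(120) = 32, φ(121) = 110, φ(122) = 60, φ(123) = 80, φ(124) = 60, φ(125) = 100, φ(126) = 36, φ(127) = 126, φ(128) = 64, φ(129) = 84, φ(130) = 48, φ(131) = 130, φ(132) = 40, φ(133) = 108, φ(134) = 66, φ(135) = 72, φ(136) = 64, φ(137) = 136, φ(138) = 44, φ(139) = 138, φ(140) = 48, φ(141) = 92, φ(142) = 70, φ(143) = 120, φ(144) = 48, φ(145) = 112, φ(146) = 72, φ(147) = 84, φ(148) = 72, φ(149) = 148, φ(150) = 40, φ(151) = 150, φ(152) = 72. Summing all 152 values: 7080. (Average order: Σ_{n ≤ x} φ(n) ~ (3/π²) x². For x = 152, (3/π²)·152² ≈ 7022.77.)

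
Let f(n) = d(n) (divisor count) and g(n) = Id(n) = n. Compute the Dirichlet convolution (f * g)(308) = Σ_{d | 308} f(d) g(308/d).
(d * Id)(308) = 1287

Divisors of 308: [1, 2, 4, 7, 11, 14, 22, 28, 44, 77, 154, 308]. For each d | 308:
  d = 1: d(1) · Id(308/1) = 1 · 308 = 308
  d = 2: d(2) · Id(308/2) = 2 · 154 = 308
  d = 4: d(4) · Id(308/4) = 3 · 77 = 231
  d = 7: d(7) · Id(308/7) = 2 · 44 = 88
  d = 11: d(11) · Id(308/11) = 2 · 28 = 56
  d = 14: d(14) · Id(308/14) = 4 · 22 = 88
  d = 22: d(22) · Id(308/22) = 4 · 14 = 56
  d = 28: d(28) · Id(308/28) = 6 · 11 = 66
  d = 44: d(44) · Id(308/44) = 6 · 7 = 42
  d = 77: d(77) · Id(308/77) = 4 · 4 = 16
  d = 154: d(154) · Id(308/154) = 8 · 2 = 16
  d = 308: d(308) · Id(308/308) = 12 · 1 = 12
Summing: (d * Id)(308) = 308 + 308 + 231 + 88 + 56 + 88 + 56 + 66 + 42 + 16 + 16 + 12 = 1287.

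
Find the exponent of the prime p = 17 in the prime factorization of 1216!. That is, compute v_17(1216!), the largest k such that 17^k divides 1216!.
v_17(1216!) = 75

Legendre's formula: v_p(n!) = Σ_{k ≥ 1} ⌊n / p^k⌋. For p = 17, n = 1216, the terms are:
  ⌊1216/17^1⌋ = ⌊1216/17⌋ = 71
  ⌊1216/17^2⌋ = ⌊1216/289⌋ = 4
(the next term ⌊1216/17^3⌋ = 0, terminating the sum). Summing: v_17(1216!) = 71 + 4 = 75.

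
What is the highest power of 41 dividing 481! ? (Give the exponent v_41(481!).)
v_41(481!) = 11

Legendre's formula: v_p(n!) = Σ_{k ≥ 1} ⌊n / p^k⌋. For p = 41, n = 481, the terms are:
  ⌊481/41^1⌋ = ⌊481/41⌋ = 11
(the next term ⌊481/41^2⌋ = 0, terminating the sum). Summing: v_41(481!) = 11 = 11.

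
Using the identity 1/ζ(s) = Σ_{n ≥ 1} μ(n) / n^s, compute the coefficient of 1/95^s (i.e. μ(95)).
μ(95) = 1

Factor n = 95 = 5 · 19. μ(n) = 0 if any exponent ≥ 2 (not squarefree); otherwise μ(n) = (−1)^{ω(n)} where ω(n) is the number of distinct prime factors. Applying: μ(95) = 1.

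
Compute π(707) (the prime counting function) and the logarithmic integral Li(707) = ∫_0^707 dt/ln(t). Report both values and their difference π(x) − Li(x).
π(707) = 126;  Li(707) ≈ 134.16;  π(x) − Li(x) ≈ -8.16.

Direct count of primes ≤ 707 gives π(707) = 126. Numerical evaluation of the logarithmic integral gives Li(707) ≈ 134.16. The difference π(x) − Li(x) ≈ -8.16 is typically negative for small/moderate x (Li(x) overestimates), though Littlewood's theorem shows this sign changes infinitely often.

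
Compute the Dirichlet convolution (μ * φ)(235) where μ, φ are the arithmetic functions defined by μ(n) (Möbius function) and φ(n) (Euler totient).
(μ * φ)(235) = 135

Divisors of 235: [1, 5, 47, 235]. For each d | 235:
  d = 1: μ(1) · φ(235/1) = 1 · 184 = 184
  d = 5: μ(5) · φ(235/5) = -1 · 46 = -46
  d = 47: μ(47) · φ(235/47) = -1 · 4 = -4
  d = 235: μ(235) · φ(235/235) = 1 · 1 = 1
Summing: (μ * φ)(235) = 184 + -46 + -4 + 1 = 135.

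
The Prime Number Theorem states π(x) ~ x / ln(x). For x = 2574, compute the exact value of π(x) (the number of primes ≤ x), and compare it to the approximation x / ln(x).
π(2574) = 375;  x/ln(x) ≈ 327.76;  relative error ≈ 12.60%.

Directly count primes up to 2574: π(2574) = 375. The PNT approximation gives 2574/ln(2574) ≈ 2574/7.85322 ≈ 327.76. Relative error (π(x) − x/ln(x)) / π(x) ≈ 12.60%; the approximation is known to undercount slightly (Li(x) is a better estimate).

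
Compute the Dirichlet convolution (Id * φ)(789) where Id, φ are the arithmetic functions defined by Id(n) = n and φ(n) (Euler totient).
(Id * φ)(789) = 2625

Divisors of 789: [1, 3, 263, 789]. For each d | 789:
  d = 1: Id(1) · φ(789/1) = 1 · 524 = 524
  d = 3: Id(3) · φ(789/3) = 3 · 262 = 786
  d = 263: Id(263) · φ(789/263) = 263 · 2 = 526
  d = 789: Id(789) · φ(789/789) = 789 · 1 = 789
Summing: (Id * φ)(789) = 524 + 786 + 526 + 789 = 2625.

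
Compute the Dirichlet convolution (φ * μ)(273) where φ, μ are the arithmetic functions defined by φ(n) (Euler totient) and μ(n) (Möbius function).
(φ * μ)(273) = 55

Divisors of 273: [1, 3, 7, 13, 21, 39, 91, 273]. For each d | 273:
  d = 1: φ(1) · μ(273/1) = 1 · -1 = -1
  d = 3: φ(3) · μ(273/3) = 2 · 1 = 2
  d = 7: φ(7) · μ(273/7) = 6 · 1 = 6
  d = 13: φ(13) · μ(273/13) = 12 · 1 = 12
  d = 21: φ(21) · μ(273/21) = 12 · -1 = -12
  d = 39: φ(39) · μ(273/39) = 24 · -1 = -24
  d = 91: φ(91) · μ(273/91) = 72 · -1 = -72
  d = 273: φ(273) · μ(273/273) = 144 · 1 = 144
Summing: (φ * μ)(273) = -1 + 2 + 6 + 12 + -12 + -24 + -72 + 144 = 55.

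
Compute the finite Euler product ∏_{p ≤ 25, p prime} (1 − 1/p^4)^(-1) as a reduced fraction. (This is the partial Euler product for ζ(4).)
∏ = 179711034607426083154393/166042662475294310400000

The primes p ≤ 25 are [2, 3, 5, 7, 11, 13, 17, 19, 23]. For each prime, (1 − 1/p^4)^(-1) = p^4 / (p^4 − 1). The product is (1 − 1/2^4)^(-1), (1 − 1/3^4)^(-1), (1 − 1/5^4)^(-1), (1 − 1/7^4)^(-1), (1 − 1/11^4)^(-1), (1 − 1/13^4)^(-1), (1 − 1/17^4)^(-1), (1 − 1/19^4)^(-1), (1 − 1/23^4)^(-1) = ∏ p^4 / (p^4 − 1) = 179711034607426083154393/166042662475294310400000.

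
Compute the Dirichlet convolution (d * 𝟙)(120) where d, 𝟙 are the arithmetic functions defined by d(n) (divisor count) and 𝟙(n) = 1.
(d * 𝟙)(120) = 90

Divisors of 120: [1, 2, 3, 4, 5, 6, 8, 10, 12, 15, 20, 24, 30, 40, 60, 120]. For each d | 120:
  d = 1: d(1) · 𝟙(120/1) = 1 · 1 = 1
  d = 2: d(2) · 𝟙(120/2) = 2 · 1 = 2
  d = 3: d(3) · 𝟙(120/3) = 2 · 1 = 2
  d = 4: d(4) · 𝟙(120/4) = 3 · 1 = 3
  d = 5: d(5) · 𝟙(120/5) = 2 · 1 = 2
  d = 6: d(6) · 𝟙(120/6) = 4 · 1 = 4
  d = 8: d(8) · 𝟙(120/8) = 4 · 1 = 4
  d = 10: d(10) · 𝟙(120/10) = 4 · 1 = 4
  d = 12: d(12) · 𝟙(120/12) = 6 · 1 = 6
  d = 15: d(15) · 𝟙(120/15) = 4 · 1 = 4
  d = 20: d(20) · 𝟙(120/20) = 6 · 1 = 6
  d = 24: d(24) · 𝟙(120/24) = 8 · 1 = 8
  d = 30: d(30) · 𝟙(120/30) = 8 · 1 = 8
  d = 40: d(40) · 𝟙(120/40) = 8 · 1 = 8
  d = 60: d(60) · 𝟙(120/60) = 12 · 1 = 12
  d = 120: d(120) · 𝟙(120/120) = 16 · 1 = 16
Summing: (d * 𝟙)(120) = 1 + 2 + 2 + 3 + 2 + 4 + 4 + 4 + 6 + 4 + 6 + 8 + 8 + 8 + 12 + 16 = 90.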